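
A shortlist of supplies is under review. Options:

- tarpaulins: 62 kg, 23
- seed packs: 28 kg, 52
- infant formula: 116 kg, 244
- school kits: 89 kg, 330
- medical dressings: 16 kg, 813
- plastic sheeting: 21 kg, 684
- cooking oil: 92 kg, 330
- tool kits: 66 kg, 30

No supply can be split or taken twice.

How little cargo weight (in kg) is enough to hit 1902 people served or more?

Need the lightest bundle worth ≥ 1902.
Taking tarpaulins + seed packs + school kits + medical dressings + plastic sheeting gives 1902 (≥ 1902) for 216 kg.
Any bundle with less than 216 kg falls short of 1902.

216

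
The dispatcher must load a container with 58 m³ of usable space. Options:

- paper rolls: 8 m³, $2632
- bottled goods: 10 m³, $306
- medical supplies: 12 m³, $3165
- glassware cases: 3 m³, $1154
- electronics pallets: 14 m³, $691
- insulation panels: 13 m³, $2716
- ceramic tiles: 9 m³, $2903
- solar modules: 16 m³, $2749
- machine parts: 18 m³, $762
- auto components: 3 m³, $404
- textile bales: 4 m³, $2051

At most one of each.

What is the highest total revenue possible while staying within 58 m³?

15058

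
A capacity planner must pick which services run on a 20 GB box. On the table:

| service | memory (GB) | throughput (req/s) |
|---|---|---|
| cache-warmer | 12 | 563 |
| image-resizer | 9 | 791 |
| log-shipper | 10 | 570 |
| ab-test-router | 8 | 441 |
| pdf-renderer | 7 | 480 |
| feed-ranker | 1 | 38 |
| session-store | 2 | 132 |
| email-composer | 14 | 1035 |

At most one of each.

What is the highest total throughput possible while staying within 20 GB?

Image-resizer + pdf-renderer + feed-ranker + session-store uses 19 of the 20 GB and totals 1441.
Runner-up image-resizer + pdf-renderer + session-store tops out at 1403.

1441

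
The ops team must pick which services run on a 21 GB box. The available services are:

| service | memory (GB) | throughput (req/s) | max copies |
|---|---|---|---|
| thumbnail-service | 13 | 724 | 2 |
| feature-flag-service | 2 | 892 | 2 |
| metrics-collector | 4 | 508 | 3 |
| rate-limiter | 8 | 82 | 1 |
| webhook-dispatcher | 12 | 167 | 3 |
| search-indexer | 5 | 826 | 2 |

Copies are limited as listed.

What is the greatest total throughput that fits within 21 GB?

4134

Taking the top-ratio services first gives 2×feature-flag-service + metrics-collector + 2×search-indexer for 3944 (18 GB).
Replace search-indexer with 2×metrics-collector: the trade gains 190 net, giving 4134 at 21 GB.
That's the maximum — no swap from here does better than 4134.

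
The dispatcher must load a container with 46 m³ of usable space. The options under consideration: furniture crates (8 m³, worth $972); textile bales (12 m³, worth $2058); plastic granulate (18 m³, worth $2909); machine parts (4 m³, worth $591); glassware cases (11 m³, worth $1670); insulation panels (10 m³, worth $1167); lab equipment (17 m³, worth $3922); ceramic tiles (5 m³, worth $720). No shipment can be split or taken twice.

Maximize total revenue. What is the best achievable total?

Greedy by ratio would take textile bales + machine parts + glassware cases + lab equipment: 44 m³ used, total 8241.
Dropping textile bales and machine parts frees 16 m³; slotting in plastic granulate (18 m³) lifts the total to 8501 at 46 m³.
Next best is textile bales + glassware cases + lab equipment + ceramic tiles at 8370 (45 m³) — short by 131.

8501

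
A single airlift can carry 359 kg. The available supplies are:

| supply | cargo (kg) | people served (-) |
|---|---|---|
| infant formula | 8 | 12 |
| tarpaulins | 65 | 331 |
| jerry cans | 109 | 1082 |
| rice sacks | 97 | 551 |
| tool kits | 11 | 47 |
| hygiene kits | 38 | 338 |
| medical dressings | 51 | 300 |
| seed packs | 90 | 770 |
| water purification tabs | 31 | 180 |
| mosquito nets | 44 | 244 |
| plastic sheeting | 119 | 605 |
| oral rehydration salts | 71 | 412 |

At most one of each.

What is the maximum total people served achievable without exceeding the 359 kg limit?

Ranking by ratio (people served/kg): jerry cans 9.93, hygiene kits 8.89, seed packs 8.56.
A density-first pass picks infant formula + jerry cans + tool kits + hygiene kits + medical dressings + seed packs + water purification tabs — 2729 at 338 kg.
The 50 kg tied up in infant formula and tool kits and water purification tabs is better spent on oral rehydration salts — total rises to 2902 (359 kg).

2902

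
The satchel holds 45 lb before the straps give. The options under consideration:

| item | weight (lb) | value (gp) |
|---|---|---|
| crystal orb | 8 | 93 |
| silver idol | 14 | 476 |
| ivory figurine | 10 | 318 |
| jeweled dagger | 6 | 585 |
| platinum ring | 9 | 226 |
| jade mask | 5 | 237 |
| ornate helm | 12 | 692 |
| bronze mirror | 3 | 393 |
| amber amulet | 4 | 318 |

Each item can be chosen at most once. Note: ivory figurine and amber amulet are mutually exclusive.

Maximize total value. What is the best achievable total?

2701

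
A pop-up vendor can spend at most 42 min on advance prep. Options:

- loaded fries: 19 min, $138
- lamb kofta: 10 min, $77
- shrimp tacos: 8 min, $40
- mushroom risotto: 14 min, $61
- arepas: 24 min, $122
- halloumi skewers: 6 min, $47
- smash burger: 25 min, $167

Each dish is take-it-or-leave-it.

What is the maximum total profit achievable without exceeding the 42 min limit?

291

Ranking by ratio (profit/min): halloumi skewers 7.83, lamb kofta 7.70, loaded fries 7.26.
A density-first pass picks loaded fries + lamb kofta + halloumi skewers — 262 at 35 min.
Dropping loaded fries frees 19 min; slotting in smash burger (25 min) lifts the total to 291 at 41 min.
That's the maximum — no swap from here does better than 291.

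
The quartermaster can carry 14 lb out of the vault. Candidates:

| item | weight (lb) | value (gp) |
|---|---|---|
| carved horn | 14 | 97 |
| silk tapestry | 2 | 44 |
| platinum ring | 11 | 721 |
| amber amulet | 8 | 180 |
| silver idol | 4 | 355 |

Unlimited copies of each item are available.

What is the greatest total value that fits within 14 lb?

1109

Density check — silver idol 88.75, platinum ring 65.55, amber amulet 22.50, silk tapestry 22.00 are the best per lb.
Taking silk tapestry + 3×silver idol: 14 lb used, 1109 in value.
No other feasible combination exceeds 1109.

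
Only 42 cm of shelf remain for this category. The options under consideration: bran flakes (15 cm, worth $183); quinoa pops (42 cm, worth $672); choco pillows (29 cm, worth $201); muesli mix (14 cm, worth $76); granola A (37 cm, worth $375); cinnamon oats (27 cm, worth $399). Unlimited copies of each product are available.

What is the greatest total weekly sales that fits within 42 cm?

The ratio ordering already packs tightly: quinoa pops, 42 cm, 672.

672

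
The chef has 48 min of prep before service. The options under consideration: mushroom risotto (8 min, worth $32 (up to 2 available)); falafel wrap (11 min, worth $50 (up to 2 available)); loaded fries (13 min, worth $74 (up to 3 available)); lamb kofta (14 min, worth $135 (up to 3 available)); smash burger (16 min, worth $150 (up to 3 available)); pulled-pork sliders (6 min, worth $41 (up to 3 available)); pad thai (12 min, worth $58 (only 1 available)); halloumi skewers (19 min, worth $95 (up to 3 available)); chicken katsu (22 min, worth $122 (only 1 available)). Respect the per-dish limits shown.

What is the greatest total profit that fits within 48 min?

By profit per min: lamb kofta 9.64, smash burger 9.38, pulled-pork sliders 6.83 lead.
Taking the top-ratio dishes first gives 3×lamb kofta + pulled-pork sliders for 446 (48 min).
The 48 min tied up in 3×lamb kofta and pulled-pork sliders is better spent on 3×smash burger — total rises to 450 (48 min).
Nothing else within 48 min beats 450.

450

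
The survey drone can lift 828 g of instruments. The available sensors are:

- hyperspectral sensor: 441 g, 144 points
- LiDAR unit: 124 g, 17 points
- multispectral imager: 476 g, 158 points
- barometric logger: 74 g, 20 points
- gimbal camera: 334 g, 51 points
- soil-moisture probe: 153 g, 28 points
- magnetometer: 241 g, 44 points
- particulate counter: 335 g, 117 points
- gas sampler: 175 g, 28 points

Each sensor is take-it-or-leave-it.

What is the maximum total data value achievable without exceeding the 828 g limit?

Density check — particulate counter 0.35, multispectral imager 0.33, hyperspectral sensor 0.33, barometric logger 0.27 are the best per g.
Taking multispectral imager + particulate counter: 811 g used, 275 in data value.
Runner-up hyperspectral sensor + particulate counter tops out at 261.

275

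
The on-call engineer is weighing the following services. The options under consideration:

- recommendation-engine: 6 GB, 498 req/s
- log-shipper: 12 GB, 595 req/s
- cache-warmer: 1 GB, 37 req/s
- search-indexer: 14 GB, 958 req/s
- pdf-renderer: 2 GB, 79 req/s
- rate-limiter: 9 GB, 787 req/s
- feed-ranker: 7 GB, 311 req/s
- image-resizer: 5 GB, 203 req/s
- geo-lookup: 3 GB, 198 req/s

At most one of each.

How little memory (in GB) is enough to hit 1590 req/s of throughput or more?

Need the lightest bundle worth ≥ 1590.
recommendation-engine + cache-warmer + pdf-renderer + rate-limiter + geo-lookup reaches 1599 using 21 GB.
Any bundle with less than 21 GB falls short of 1590.

21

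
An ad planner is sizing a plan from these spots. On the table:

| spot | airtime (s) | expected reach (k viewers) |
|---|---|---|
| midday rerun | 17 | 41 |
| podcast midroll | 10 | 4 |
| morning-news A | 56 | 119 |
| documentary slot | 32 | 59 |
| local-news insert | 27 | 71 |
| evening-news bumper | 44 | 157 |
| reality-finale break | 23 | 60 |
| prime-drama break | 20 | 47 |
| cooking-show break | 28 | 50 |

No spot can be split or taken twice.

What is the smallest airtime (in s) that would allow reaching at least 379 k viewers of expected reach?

Minimise s subject to total expected reach ≥ 379.
midday rerun + local-news insert + evening-news bumper + reality-finale break + cooking-show break: 379 expected reach at 139 s.
Below 139 s the best achievable stays under 379.

139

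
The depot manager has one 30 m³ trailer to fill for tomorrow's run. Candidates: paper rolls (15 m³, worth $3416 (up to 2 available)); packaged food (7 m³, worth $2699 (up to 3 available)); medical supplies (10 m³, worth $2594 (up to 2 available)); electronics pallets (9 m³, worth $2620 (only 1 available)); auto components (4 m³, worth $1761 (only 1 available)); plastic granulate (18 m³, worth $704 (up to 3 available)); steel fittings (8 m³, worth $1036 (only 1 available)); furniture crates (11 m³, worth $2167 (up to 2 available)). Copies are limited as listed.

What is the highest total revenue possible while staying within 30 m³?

Taking the top-ratio shipments first gives 3×packaged food + auto components for 9858 (25 m³).
Replace auto components with electronics pallets: the trade gains 859 net, giving 10717 at 30 m³.
Every other selection either busts 30 m³ or exceeds an availability limit or fails to beat 10717.

10717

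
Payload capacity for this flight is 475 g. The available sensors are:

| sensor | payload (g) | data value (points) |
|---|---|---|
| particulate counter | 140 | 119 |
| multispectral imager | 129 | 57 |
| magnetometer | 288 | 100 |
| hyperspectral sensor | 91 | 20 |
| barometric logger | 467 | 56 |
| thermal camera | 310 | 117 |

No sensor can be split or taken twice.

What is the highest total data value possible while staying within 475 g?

236

Filling by ratio: particulate counter + multispectral imager + hyperspectral sensor for 196, with 115 g left unused.
The 220 g tied up in multispectral imager and hyperspectral sensor is better spent on thermal camera — total rises to 236 (450 g).
Nothing else within 475 g beats 236.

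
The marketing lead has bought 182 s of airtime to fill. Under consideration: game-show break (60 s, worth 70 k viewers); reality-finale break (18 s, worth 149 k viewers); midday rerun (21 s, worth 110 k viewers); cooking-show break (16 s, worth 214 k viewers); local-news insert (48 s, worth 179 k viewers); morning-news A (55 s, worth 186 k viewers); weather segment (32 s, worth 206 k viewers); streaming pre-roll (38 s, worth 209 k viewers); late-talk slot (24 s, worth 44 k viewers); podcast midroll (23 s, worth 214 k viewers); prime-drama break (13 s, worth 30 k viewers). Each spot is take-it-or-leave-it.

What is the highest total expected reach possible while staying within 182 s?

Filling by ratio: reality-finale break + midday rerun + cooking-show break + weather segment + streaming pre-roll + podcast midroll + prime-drama break for 1132, with 21 s left unused.
Replace midday rerun and prime-drama break with morning-news A: the trade gains 46 net, giving 1178 at 182 s.
Every other selection either busts 182 s or fails to beat 1178.

1178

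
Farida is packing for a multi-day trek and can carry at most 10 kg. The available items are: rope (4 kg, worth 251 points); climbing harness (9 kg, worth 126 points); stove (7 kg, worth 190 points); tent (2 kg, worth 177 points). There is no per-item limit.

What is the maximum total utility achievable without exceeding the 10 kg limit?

The ratio ordering already packs tightly: 5×tent, 10 kg, 885.
That's the maximum — no swap from here does better than 885.

885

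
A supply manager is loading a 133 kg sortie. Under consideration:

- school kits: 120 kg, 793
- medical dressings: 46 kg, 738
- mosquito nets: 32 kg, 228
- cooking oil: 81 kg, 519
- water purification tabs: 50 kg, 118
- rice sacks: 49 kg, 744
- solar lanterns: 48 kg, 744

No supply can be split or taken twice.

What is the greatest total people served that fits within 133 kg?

1716

Greedy by ratio would take medical dressings + mosquito nets + solar lanterns: 126 kg used, total 1710.
Replace medical dressings with rice sacks: the trade gains 6 net, giving 1716 at 129 kg.
The spare 4 kg is too small for any remaining supply, and no exchange beats 1716.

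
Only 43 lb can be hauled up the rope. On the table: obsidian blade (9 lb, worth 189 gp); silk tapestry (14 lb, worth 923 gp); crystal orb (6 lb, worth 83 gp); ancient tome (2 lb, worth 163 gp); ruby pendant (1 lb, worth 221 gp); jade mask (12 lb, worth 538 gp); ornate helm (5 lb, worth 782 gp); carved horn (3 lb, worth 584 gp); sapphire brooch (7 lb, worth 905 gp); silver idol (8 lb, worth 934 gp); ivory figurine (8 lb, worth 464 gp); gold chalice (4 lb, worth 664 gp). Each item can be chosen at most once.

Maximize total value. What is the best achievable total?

5013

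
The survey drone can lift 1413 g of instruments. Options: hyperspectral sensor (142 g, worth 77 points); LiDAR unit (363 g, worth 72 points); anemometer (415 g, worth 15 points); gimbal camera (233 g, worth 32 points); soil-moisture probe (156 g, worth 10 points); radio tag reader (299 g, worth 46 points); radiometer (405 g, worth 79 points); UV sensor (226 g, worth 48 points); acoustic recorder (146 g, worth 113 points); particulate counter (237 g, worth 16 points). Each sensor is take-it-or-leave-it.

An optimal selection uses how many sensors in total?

5

The maximum data value within 1413 g is 389.
One optimal bundle: hyperspectral sensor + LiDAR unit + radiometer + UV sensor + acoustic recorder (1282 g).
Any selection reaching 389 contains exactly 5 sensors.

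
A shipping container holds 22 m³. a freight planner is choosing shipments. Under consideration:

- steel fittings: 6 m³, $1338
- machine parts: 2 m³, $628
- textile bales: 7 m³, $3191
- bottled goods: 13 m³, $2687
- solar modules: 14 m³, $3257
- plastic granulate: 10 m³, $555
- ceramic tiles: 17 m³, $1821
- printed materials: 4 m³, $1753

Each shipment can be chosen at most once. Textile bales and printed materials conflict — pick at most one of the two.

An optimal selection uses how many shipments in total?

3

Optimal total is 6506.
machine parts + textile bales + bottled goods hits 6506 at 22 m³.
Any selection reaching 6506 contains exactly 3 shipments.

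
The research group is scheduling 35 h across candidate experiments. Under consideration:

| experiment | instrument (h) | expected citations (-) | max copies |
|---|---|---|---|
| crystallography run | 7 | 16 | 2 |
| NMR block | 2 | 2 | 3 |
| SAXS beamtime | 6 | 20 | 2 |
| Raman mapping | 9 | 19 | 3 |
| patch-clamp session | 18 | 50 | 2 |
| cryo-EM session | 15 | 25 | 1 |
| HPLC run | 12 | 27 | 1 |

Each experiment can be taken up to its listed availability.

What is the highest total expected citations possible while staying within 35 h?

94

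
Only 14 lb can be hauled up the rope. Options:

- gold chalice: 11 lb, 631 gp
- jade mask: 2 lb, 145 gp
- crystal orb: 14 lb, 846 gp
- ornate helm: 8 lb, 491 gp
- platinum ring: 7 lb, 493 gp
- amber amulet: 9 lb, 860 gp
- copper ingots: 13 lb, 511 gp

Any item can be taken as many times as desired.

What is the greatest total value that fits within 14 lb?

1150

By value per lb: amber amulet 95.56, jade mask 72.50, platinum ring 70.43 lead.
2×jade mask + amber amulet uses 13 of the 14 lb and totals 1150.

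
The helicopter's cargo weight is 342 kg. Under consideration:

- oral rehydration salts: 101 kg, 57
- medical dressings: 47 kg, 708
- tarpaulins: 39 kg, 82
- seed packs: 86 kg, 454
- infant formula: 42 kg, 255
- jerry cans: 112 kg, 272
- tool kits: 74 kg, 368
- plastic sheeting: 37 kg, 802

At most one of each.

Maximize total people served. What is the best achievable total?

Ranking by ratio (people served/kg): plastic sheeting 21.68, medical dressings 15.06, infant formula 6.07.
Best packing: medical dressings + tarpaulins + seed packs + infant formula + tool kits + plastic sheeting — 325 kg, 2669 total.
Next best is medical dressings + seed packs + infant formula + tool kits + plastic sheeting at 2587 (286 kg) — short by 82.

2669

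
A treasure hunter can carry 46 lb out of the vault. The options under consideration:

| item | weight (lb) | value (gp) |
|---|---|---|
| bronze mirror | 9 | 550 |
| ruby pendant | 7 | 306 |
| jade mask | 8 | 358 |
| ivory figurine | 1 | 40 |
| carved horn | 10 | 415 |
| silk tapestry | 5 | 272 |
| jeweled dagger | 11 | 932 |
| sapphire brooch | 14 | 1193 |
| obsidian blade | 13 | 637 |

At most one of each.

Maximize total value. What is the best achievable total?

Density check — sapphire brooch 85.21, jeweled dagger 84.73, bronze mirror 61.11, silk tapestry 54.40 are the best per lb.
Bronze mirror + ruby pendant + silk tapestry + jeweled dagger + sapphire brooch uses 46 of the 46 lb and totals 3253.
Nothing else within 46 lb beats 3253.

3253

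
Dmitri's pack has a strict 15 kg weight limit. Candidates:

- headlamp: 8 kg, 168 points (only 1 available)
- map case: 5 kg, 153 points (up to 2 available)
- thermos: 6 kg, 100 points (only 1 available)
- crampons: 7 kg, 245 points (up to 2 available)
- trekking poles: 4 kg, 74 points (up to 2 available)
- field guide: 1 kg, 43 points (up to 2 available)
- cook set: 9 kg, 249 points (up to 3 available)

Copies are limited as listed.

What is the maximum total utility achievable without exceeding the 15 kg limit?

533

Density check — field guide 43.00, crampons 35.00, map case 30.60 are the best per kg.
Taking the top-ratio items first gives map case + crampons + 2×field guide for 484 (14 kg).
Replace map case and field guide with crampons: the trade gains 49 net, giving 533 at 15 kg.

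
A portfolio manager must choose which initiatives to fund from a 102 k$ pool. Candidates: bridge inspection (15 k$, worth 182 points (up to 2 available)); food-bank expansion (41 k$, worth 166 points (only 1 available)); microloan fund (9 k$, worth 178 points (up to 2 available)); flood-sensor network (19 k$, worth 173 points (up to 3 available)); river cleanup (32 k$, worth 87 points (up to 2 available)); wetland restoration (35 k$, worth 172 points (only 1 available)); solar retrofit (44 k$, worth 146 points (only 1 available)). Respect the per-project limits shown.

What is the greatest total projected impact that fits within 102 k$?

1066

2×bridge inspection + 2×microloan fund + 2×flood-sensor network uses 86 of the 102 k$ and totals 1066.
Every other selection either busts 102 k$ or exceeds an availability limit or fails to beat 1066.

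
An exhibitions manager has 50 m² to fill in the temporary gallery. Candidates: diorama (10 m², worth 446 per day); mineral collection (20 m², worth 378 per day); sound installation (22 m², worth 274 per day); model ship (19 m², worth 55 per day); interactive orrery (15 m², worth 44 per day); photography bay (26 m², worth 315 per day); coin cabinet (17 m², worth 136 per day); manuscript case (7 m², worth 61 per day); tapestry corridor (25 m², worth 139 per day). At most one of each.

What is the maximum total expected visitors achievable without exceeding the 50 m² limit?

960

Filling by ratio: diorama + mineral collection + manuscript case for 885, with 13 m² left unused.
Dropping manuscript case frees 7 m²; slotting in coin cabinet (17 m²) lifts the total to 960 at 47 m².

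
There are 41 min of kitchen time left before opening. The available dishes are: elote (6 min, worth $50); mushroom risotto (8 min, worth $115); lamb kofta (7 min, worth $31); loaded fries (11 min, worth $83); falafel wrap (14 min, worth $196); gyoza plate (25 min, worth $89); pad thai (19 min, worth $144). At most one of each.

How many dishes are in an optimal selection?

The maximum profit within 41 min is 455.
mushroom risotto + falafel wrap + pad thai hits 455 at 41 min.
All optima have 3 dishes.

3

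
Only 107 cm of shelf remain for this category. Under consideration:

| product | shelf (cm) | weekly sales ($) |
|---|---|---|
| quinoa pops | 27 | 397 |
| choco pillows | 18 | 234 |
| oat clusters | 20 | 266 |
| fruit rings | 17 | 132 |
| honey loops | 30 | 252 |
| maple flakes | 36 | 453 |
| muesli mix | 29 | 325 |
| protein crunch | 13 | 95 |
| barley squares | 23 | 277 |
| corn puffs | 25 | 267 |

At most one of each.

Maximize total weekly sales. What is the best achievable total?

1393

The ratio heuristic lands on quinoa pops + choco pillows + oat clusters + maple flakes (1350) but leaves 6 cm idle.
Replace choco pillows with barley squares: the trade gains 43 net, giving 1393 at 106 cm.
Runner-up quinoa pops + choco pillows + maple flakes + barley squares tops out at 1361.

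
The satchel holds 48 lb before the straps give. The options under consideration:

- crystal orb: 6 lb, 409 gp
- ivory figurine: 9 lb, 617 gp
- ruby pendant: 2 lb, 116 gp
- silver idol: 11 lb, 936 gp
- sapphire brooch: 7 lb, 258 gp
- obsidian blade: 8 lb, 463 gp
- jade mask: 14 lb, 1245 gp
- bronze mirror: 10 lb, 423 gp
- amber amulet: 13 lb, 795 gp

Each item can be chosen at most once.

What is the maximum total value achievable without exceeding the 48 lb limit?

3670

Ranking by ratio (value/lb): jade mask 88.93, silver idol 85.09, ivory figurine 68.56, crystal orb 68.17.
Filling by ratio: crystal orb + ivory figurine + ruby pendant + silver idol + jade mask for 3323, with 6 lb left unused.
The 2 lb tied up in ruby pendant is better spent on obsidian blade — total rises to 3670 (48 lb).
That's the maximum — no swap from here does better than 3670.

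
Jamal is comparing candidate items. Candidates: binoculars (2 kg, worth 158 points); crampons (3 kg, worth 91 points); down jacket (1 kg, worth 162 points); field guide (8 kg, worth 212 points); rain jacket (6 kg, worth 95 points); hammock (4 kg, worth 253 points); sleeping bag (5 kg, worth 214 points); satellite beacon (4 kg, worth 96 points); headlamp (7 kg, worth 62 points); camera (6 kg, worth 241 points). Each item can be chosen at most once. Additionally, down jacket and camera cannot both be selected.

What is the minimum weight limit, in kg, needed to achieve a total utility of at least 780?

Minimise kg subject to total utility ≥ 780.
binoculars + down jacket + hammock + sleeping bag reaches 787 using 12 kg.
Below 12 kg the best achievable stays under 780.

12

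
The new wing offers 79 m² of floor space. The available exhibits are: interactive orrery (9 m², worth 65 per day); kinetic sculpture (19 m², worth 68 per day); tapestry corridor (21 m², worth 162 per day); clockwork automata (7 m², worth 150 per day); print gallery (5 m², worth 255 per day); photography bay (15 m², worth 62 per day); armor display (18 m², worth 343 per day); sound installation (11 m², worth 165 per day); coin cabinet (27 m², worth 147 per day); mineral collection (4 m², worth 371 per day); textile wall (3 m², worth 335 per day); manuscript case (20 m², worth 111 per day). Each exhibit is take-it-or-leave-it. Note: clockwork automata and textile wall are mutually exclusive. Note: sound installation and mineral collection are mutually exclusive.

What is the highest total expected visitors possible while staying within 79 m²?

1613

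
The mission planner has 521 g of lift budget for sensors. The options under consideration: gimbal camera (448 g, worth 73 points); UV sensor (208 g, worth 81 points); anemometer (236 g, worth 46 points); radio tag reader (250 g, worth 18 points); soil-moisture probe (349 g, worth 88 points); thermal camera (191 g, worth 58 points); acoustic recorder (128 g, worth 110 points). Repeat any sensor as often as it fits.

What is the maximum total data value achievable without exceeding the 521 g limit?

440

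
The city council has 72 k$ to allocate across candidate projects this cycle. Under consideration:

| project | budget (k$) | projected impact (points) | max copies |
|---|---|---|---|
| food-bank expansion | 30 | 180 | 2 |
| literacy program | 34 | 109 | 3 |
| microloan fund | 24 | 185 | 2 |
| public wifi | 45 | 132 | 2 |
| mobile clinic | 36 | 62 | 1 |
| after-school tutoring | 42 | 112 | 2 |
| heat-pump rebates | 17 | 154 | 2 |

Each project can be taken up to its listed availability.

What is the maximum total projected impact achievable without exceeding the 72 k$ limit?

Ranking by ratio (projected impact/k$): heat-pump rebates 9.06, microloan fund 7.71, food-bank expansion 6.00.
Greedy by ratio would take microloan fund + 2×heat-pump rebates: 58 k$ used, total 493.
Dropping heat-pump rebates frees 17 k$; slotting in microloan fund (24 k$) lifts the total to 524 at 65 k$.
The spare 7 k$ is too small for any remaining project, and no exchange beats 524.

524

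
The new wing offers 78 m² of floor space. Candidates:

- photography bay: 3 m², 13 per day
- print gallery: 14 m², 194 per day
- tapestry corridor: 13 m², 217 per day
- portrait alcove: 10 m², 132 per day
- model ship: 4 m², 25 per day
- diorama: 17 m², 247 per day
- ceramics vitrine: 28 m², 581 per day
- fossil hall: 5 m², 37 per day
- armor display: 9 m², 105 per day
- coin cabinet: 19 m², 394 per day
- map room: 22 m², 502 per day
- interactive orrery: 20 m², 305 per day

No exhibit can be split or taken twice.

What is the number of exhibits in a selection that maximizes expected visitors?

Best achievable expected visitors is 1582.
One optimal bundle: ceramics vitrine + armor display + coin cabinet + map room (78 m²).
All optima have 4 exhibits.

4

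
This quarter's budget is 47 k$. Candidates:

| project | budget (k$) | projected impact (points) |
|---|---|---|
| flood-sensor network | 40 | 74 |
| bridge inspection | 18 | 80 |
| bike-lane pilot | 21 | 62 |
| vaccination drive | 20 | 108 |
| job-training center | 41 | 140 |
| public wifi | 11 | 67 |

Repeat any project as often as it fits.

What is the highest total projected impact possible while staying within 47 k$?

268

The ratio ordering already packs tightly: 4×public wifi, 44 k$, 268.
No other feasible combination exceeds 268.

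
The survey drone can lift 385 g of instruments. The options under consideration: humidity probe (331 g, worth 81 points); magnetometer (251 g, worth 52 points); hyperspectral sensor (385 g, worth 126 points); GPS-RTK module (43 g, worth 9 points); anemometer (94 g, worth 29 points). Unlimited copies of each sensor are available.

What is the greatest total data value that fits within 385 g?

126

Hyperspectral sensor uses 385 of the 385 g and totals 126.
No other feasible combination exceeds 126.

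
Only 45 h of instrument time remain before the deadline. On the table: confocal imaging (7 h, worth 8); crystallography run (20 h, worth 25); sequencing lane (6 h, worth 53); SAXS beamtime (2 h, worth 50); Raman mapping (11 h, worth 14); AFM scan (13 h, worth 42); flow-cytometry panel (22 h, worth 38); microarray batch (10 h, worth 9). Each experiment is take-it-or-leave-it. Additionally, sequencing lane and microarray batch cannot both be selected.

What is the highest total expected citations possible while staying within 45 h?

183

Sequencing lane + SAXS beamtime + AFM scan + flow-cytometry panel uses 43 of the 45 h and totals 183.
Every other selection either busts 45 h or breaks a pairing rule or fails to beat 183.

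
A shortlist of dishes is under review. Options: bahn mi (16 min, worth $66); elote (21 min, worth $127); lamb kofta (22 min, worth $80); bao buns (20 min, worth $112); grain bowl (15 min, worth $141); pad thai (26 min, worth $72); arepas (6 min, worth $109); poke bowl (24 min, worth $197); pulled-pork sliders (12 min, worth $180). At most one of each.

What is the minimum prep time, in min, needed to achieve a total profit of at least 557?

Minimise min subject to total profit ≥ 557.
Taking elote + grain bowl + arepas + pulled-pork sliders gives 557 (≥ 557) for 54 min.
Below 54 min the best achievable stays under 557.

54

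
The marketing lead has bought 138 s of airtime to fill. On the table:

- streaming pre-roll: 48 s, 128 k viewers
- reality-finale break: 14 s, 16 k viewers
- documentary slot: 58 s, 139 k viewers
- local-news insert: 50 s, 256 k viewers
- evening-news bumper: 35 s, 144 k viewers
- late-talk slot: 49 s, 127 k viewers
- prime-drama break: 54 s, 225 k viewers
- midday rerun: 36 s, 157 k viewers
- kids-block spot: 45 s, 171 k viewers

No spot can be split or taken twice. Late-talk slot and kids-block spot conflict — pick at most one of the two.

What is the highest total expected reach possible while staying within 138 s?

584

Ranking by ratio (expected reach/s): local-news insert 5.12, midday rerun 4.36, prime-drama break 4.17, evening-news bumper 4.11.
Greedy by ratio would take reality-finale break + local-news insert + evening-news bumper + midday rerun: 135 s used, total 573.
Replace reality-finale break and evening-news bumper with kids-block spot: the trade gains 11 net, giving 584 at 131 s.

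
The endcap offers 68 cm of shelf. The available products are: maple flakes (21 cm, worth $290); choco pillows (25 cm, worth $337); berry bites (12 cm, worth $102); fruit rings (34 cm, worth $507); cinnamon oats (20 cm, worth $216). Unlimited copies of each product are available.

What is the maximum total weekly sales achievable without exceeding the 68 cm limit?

1014

Taking 2×fruit rings: 68 cm used, 1014 in weekly sales.
Every other selection either busts 68 cm or fails to beat 1014.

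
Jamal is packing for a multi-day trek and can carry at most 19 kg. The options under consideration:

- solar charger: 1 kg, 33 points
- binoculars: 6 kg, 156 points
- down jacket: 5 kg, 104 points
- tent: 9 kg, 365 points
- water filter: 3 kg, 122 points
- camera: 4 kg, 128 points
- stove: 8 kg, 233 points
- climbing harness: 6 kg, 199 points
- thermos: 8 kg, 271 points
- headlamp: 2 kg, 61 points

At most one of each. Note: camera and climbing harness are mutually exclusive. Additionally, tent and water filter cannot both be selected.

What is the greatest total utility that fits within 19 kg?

Tent + thermos + headlamp uses 19 of the 19 kg and totals 697.

697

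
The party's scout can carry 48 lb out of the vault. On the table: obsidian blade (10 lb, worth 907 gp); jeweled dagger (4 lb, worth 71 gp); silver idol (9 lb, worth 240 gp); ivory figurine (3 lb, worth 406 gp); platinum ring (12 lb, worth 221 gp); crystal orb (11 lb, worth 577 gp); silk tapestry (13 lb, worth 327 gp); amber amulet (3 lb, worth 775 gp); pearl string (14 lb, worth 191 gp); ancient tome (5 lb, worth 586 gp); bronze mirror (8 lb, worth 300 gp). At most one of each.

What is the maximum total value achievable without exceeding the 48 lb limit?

Taking obsidian blade + jeweled dagger + ivory figurine + crystal orb + amber amulet + ancient tome + bronze mirror: 44 lb used, 3622 in value.
Runner-up obsidian blade + ivory figurine + crystal orb + silk tapestry + amber amulet + ancient tome tops out at 3578.

3622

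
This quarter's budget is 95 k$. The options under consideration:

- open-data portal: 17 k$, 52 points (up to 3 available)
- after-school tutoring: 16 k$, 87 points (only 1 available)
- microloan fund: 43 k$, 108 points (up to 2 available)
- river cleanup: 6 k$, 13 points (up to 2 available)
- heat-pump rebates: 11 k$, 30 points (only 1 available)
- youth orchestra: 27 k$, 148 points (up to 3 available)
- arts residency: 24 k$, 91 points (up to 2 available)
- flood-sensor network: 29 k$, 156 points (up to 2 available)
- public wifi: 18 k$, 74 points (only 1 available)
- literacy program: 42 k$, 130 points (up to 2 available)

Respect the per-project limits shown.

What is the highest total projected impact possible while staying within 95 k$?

482

By projected impact per k$: youth orchestra 5.48, after-school tutoring 5.44, flood-sensor network 5.38 lead.
Filling by ratio: heat-pump rebates + 3×youth orchestra for 474, with 3 k$ left unused.
Dropping youth orchestra frees 27 k$; slotting in flood-sensor network (29 k$) lifts the total to 482 at 94 k$.
Nothing else within 95 k$ beats 482.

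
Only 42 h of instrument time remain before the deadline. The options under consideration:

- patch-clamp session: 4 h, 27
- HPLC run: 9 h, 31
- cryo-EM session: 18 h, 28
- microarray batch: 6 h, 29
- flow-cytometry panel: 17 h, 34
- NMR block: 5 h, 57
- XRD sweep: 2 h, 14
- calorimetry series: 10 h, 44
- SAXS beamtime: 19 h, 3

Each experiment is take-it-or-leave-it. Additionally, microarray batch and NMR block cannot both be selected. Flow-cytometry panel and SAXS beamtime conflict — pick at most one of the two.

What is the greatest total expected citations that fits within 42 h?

176

Taking patch-clamp session + flow-cytometry panel + NMR block + XRD sweep + calorimetry series: 38 h used, 176 in expected citations.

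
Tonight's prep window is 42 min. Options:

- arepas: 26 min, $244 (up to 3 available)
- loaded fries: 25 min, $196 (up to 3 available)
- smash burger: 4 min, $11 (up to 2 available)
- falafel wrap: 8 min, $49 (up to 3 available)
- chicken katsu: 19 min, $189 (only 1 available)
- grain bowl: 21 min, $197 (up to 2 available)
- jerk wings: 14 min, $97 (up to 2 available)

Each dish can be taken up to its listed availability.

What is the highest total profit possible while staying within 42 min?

394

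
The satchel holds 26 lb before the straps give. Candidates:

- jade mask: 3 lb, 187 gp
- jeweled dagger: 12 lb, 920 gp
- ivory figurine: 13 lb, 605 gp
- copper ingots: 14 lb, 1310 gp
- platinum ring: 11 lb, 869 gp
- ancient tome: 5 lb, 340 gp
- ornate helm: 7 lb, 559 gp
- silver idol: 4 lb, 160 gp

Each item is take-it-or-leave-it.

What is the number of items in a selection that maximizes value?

2

Optimal total is 2230.
For example jeweled dagger + copper ingots achieves it, using 26 lb.
Every optimal selection uses 2 items.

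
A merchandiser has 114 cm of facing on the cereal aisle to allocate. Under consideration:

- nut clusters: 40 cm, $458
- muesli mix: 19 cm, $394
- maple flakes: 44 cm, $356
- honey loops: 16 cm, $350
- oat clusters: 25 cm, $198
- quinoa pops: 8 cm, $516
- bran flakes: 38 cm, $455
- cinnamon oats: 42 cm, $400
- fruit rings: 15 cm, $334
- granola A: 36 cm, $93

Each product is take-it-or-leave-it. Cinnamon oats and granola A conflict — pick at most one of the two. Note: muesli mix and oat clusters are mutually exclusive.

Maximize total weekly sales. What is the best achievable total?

Greedy by ratio would take muesli mix + honey loops + quinoa pops + bran flakes + fruit rings: 96 cm used, total 2049.
Dropping bran flakes frees 38 cm; slotting in nut clusters (40 cm) lifts the total to 2052 at 98 cm.

2052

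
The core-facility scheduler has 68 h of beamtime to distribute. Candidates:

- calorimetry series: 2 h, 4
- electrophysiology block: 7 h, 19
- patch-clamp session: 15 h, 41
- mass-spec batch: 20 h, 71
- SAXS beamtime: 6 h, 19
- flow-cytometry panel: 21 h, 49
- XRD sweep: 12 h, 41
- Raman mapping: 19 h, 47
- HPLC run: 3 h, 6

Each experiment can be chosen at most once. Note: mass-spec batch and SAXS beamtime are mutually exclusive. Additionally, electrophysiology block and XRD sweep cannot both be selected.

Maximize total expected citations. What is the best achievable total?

204

Calorimetry series + patch-clamp session + mass-spec batch + XRD sweep + Raman mapping uses 68 of the 68 h and totals 204.
Runner-up patch-clamp session + mass-spec batch + flow-cytometry panel + XRD sweep tops out at 202.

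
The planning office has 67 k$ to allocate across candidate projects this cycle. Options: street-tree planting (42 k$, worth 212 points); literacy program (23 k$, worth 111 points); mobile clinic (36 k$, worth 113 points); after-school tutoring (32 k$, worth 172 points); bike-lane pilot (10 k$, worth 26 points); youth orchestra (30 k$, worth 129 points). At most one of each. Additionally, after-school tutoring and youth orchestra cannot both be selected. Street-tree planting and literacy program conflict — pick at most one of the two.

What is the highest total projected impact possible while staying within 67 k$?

The ratio ordering already packs tightly: literacy program + after-school tutoring + bike-lane pilot, 65 k$, 309.
No other feasible combination exceeds 309.

309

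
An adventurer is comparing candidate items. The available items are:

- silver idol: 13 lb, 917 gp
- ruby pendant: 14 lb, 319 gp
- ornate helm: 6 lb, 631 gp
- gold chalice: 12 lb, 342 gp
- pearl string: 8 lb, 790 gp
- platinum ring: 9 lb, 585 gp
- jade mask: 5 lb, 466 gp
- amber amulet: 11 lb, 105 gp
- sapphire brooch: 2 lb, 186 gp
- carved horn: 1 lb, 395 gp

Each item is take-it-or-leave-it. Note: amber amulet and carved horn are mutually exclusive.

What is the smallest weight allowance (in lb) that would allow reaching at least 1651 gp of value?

14

Minimise lb subject to total value ≥ 1651.
pearl string + jade mask + carved horn: 1651 value at 14 lb.
Any bundle with less than 14 lb falls short of 1651.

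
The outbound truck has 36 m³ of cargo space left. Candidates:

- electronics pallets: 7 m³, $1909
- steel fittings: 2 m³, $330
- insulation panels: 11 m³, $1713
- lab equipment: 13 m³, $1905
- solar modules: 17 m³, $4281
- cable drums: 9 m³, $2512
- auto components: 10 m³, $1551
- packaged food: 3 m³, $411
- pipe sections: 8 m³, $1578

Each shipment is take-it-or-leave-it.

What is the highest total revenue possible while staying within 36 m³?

9113

Ranking by ratio (revenue/m³): cable drums 279.11, electronics pallets 272.71, solar modules 251.82, pipe sections 197.25.
Filling by ratio: electronics pallets + steel fittings + solar modules + cable drums for 9032, with 1 m³ left unused.
Dropping steel fittings frees 2 m³; slotting in packaged food (3 m³) lifts the total to 9113 at 36 m³.
Next best is electronics pallets + steel fittings + solar modules + cable drums at 9032 (35 m³) — short by 81.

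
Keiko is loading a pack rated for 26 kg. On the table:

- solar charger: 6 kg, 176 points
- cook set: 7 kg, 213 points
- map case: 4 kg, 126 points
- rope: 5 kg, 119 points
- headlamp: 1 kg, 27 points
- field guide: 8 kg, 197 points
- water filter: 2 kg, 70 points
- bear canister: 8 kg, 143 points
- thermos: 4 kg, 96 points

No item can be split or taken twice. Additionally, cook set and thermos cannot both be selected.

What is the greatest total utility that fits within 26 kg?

739

Density check — water filter 35.00, map case 31.50, cook set 30.43 are the best per kg.
Solar charger + cook set + map case + headlamp + field guide uses 26 of the 26 kg and totals 739.
No other feasible combination exceeds 739.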